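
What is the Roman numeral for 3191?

Convert 3191 to Roman numerals:
  3191 contains 3×1000 (MMM)
  191 contains 1×100 (C)
  91 contains 1×90 (XC)
  1 contains 1×1 (I)

MMMCXCI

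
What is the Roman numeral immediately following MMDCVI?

MMDCVI = 2606, so the next integer is 2606 + 1 = 2607

MMDCVII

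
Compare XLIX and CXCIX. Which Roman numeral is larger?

XLIX = 49
CXCIX = 199
199 is larger

CXCIX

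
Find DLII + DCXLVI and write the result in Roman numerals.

DLII = 552
DCXLVI = 646
552 + 646 = 1198

MCXCVIII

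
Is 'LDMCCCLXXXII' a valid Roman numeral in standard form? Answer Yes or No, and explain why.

'LDMCCCLXXXII': L should not appear more than once

No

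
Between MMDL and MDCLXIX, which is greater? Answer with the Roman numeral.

MMDL = 2550
MDCLXIX = 1669
2550 is larger

MMDL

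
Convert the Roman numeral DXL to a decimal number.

DXL: D=500, XL=40
500 + 40 = 540

540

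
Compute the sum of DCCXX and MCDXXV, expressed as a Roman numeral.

DCCXX = 720
MCDXXV = 1425
720 + 1425 = 2145

MMCXLV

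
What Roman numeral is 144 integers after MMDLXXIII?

MMDLXXIII = 2573
2573 + 144 = 2717

MMDCCXVII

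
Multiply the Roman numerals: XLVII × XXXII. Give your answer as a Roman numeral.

XLVII = 47
XXXII = 32
47 × 32 = 1504

MDIV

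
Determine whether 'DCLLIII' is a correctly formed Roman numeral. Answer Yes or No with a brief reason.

'DCLLIII': L should not appear more than once

No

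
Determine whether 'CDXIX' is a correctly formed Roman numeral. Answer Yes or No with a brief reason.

'CDXIX': Check the rules: uses only the symbols I, V, X, L, C, D, M; no symbol is repeated more than three times in a row; V, L and D each appear at most once; the only places a smaller symbol precedes a larger one are the allowed subtractive pairs CD, IX, the symbol right after such a pair (if any) is smaller than the pair's first symbol, and otherwise the values never increase from left to right. Value: CD (400) + X (10) + IX (9) = 419. So it is a valid standard Roman numeral.

Yes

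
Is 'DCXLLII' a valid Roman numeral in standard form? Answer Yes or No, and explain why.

'DCXLLII': L should not appear more than once

No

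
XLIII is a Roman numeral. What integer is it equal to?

XLIII: XL=40, I=1, I=1, I=1
40 + 1 + 1 + 1 = 43

43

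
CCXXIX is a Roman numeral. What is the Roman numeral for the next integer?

CCXXIX = 229; next is 230

CCXXX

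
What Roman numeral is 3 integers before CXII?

CXII = 112
112 - 3 = 109

CIX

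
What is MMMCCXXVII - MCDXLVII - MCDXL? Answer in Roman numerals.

MMMCCXXVII = 3227, MCDXLVII = 1447, MCDXL = 1440
3227 - 1447 = 1780
1780 - 1440 = 340

CCCXL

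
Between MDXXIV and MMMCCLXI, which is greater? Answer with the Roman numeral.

MDXXIV = 1524
MMMCCLXI = 3261
3261 is larger

MMMCCLXI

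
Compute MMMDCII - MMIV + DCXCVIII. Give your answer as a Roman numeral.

MMMDCII = 3602, MMIV = 2004, DCXCVIII = 698
3602 - 2004 = 1598
1598 + 698 = 2296

MMCCXCVI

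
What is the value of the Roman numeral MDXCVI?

MDXCVI: M=1000, D=500, XC=90, V=5, I=1
1000 + 500 + 90 + 5 + 1 = 1596

1596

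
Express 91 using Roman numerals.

Convert 91 to Roman numerals:
  91 contains 1×90 (XC)
  1 contains 1×1 (I)

XCI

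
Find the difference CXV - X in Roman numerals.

CXV = 115
X = 10
115 - 10 = 105

CV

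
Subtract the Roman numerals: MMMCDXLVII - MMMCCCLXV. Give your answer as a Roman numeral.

MMMCDXLVII = 3447
MMMCCCLXV = 3365
3447 - 3365 = 82

LXXXII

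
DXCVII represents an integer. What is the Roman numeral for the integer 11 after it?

DXCVII = 597
597 + 11 = 608

DCVIII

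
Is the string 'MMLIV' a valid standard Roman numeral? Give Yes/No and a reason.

'MMLIV': Check the rules: uses only the symbols I, V, X, L, C, D, M; no symbol is repeated more than three times in a row; V, L and D each appear at most once; the only place a smaller symbol precedes a larger one is the allowed subtractive pair IV, the symbol right after such a pair (if any) is smaller than the pair's first symbol, and otherwise the values never increase from left to right. Value: M (1000) + M (1000) + L (50) + IV (4) = 2054. So it is a valid standard Roman numeral.

Yes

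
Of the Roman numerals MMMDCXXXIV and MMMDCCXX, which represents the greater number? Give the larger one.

MMMDCXXXIV = 3634
MMMDCCXX = 3720
3720 is larger

MMMDCCXX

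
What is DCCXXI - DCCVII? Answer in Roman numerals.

DCCXXI = 721
DCCVII = 707
721 - 707 = 14

XIV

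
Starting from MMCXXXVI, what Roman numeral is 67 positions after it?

MMCXXXVI = 2136
2136 + 67 = 2203

MMCCIII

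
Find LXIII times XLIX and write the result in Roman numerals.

LXIII = 63
XLIX = 49
63 × 49 = 3087

MMMLXXXVII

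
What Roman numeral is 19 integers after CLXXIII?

CLXXIII = 173
173 + 19 = 192

CXCII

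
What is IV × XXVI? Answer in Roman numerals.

IV = 4
XXVI = 26
4 × 26 = 104

CIV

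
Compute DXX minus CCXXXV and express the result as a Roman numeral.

DXX = 520
CCXXXV = 235
520 - 235 = 285

CCLXXXV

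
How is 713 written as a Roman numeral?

Convert 713 to Roman numerals:
  713 contains 1×500 (D)
  213 contains 2×100 (CC)
  13 contains 1×10 (X)
  3 contains 3×1 (III)

DCCXIII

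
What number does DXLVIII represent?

DXLVIII: D=500, XL=40, V=5, I=1, I=1, I=1
500 + 40 + 5 + 1 + 1 + 1 = 548

548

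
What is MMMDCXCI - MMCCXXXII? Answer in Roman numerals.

MMMDCXCI = 3691
MMCCXXXII = 2232
3691 - 2232 = 1459

MCDLIX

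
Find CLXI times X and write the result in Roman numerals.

CLXI = 161
X = 10
161 × 10 = 1610

MDCX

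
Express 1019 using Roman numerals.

Convert 1019 to Roman numerals:
  1019 contains 1×1000 (M)
  19 contains 1×10 (X)
  9 contains 1×9 (IX)

MXIX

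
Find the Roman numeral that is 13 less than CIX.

CIX = 109
109 - 13 = 96

XCVI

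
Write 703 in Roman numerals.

Convert 703 to Roman numerals:
  703 contains 1×500 (D)
  203 contains 2×100 (CC)
  3 contains 3×1 (III)

DCCIII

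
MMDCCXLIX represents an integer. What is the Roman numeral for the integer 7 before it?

MMDCCXLIX = 2749
2749 - 7 = 2742

MMDCCXLII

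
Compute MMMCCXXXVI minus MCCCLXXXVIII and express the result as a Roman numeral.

MMMCCXXXVI = 3236
MCCCLXXXVIII = 1388
3236 - 1388 = 1848

MDCCCXLVIII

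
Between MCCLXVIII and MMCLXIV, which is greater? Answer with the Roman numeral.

MCCLXVIII = 1268
MMCLXIV = 2164
2164 is larger

MMCLXIV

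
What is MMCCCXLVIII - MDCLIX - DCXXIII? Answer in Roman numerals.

MMCCCXLVIII = 2348, MDCLIX = 1659, DCXXIII = 623
2348 - 1659 = 689
689 - 623 = 66

LXVI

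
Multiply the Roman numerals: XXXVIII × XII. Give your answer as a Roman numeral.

XXXVIII = 38
XII = 12
38 × 12 = 456

CDLVI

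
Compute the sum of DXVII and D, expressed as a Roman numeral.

DXVII = 517
D = 500
517 + 500 = 1017

MXVII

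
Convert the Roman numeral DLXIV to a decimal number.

DLXIV: D=500, L=50, X=10, IV=4
500 + 50 + 10 + 4 = 564

564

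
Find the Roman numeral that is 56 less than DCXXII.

DCXXII = 622
622 - 56 = 566

DLXVI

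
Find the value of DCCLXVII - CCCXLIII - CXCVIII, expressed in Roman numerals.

DCCLXVII = 767, CCCXLIII = 343, CXCVIII = 198
767 - 343 = 424
424 - 198 = 226

CCXXVI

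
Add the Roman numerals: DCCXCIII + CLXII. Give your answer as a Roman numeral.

DCCXCIII = 793
CLXII = 162
793 + 162 = 955

CMLV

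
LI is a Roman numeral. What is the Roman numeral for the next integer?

LI = 51; next is 52

LII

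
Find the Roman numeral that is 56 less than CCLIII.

CCLIII = 253
253 - 56 = 197

CXCVII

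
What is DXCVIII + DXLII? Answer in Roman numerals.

DXCVIII = 598
DXLII = 542
598 + 542 = 1140

MCXL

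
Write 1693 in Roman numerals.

Convert 1693 to Roman numerals:
  1693 contains 1×1000 (M)
  693 contains 1×500 (D)
  193 contains 1×100 (C)
  93 contains 1×90 (XC)
  3 contains 3×1 (III)

MDCXCIII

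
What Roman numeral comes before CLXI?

CLXI = 161; previous is 160

CLX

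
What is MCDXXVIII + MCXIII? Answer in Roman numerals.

MCDXXVIII = 1428
MCXIII = 1113
1428 + 1113 = 2541

MMDXLI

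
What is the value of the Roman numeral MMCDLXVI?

MMCDLXVI: M=1000, M=1000, CD=400, L=50, X=10, V=5, I=1
1000 + 1000 + 400 + 50 + 10 + 5 + 1 = 2466

2466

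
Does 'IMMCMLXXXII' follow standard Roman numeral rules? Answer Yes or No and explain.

'IMMCMLXXXII': Invalid subtractive combination: IM

No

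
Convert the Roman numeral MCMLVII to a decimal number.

MCMLVII: M=1000, CM=900, L=50, V=5, I=1, I=1
1000 + 900 + 50 + 5 + 1 + 1 = 1957

1957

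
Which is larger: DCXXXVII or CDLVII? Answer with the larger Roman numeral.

DCXXXVII = 637
CDLVII = 457
637 is larger

DCXXXVII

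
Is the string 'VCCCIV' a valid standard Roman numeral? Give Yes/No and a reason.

'VCCCIV': V should not appear more than once

No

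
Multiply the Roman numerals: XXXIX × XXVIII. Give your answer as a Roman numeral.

XXXIX = 39
XXVIII = 28
39 × 28 = 1092

MXCII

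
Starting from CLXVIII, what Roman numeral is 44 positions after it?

CLXVIII = 168
168 + 44 = 212

CCXII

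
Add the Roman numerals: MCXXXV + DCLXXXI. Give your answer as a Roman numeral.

MCXXXV = 1135
DCLXXXI = 681
1135 + 681 = 1816

MDCCCXVI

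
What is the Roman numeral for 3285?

Convert 3285 to Roman numerals:
  3285 contains 3×1000 (MMM)
  285 contains 2×100 (CC)
  85 contains 1×50 (L)
  35 contains 3×10 (XXX)
  5 contains 1×5 (V)

MMMCCLXXXV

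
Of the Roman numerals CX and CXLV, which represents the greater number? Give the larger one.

CX = 110
CXLV = 145
145 is larger

CXLV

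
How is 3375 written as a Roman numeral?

Convert 3375 to Roman numerals:
  3375 contains 3×1000 (MMM)
  375 contains 3×100 (CCC)
  75 contains 1×50 (L)
  25 contains 2×10 (XX)
  5 contains 1×5 (V)

MMMCCCLXXV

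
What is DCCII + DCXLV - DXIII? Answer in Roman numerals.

DCCII = 702, DCXLV = 645, DXIII = 513
702 + 645 = 1347
1347 - 513 = 834

DCCCXXXIV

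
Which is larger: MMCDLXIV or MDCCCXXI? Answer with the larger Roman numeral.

MMCDLXIV = 2464
MDCCCXXI = 1821
2464 is larger

MMCDLXIV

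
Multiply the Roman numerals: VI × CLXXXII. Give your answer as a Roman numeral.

VI = 6
CLXXXII = 182
6 × 182 = 1092

MXCII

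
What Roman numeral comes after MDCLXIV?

MDCLXIV = 1664, so the next integer is 1664 + 1 = 1665

MDCLXV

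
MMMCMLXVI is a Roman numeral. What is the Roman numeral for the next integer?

MMMCMLXVI = 3966; next is 3967

MMMCMLXVII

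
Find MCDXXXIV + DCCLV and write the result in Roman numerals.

MCDXXXIV = 1434
DCCLV = 755
1434 + 755 = 2189

MMCLXXXIX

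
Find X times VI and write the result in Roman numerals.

X = 10
VI = 6
10 × 6 = 60

LX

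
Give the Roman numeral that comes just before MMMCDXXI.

MMMCDXXI = 3421; previous is 3420

MMMCDXX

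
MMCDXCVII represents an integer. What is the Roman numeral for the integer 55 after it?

MMCDXCVII = 2497
2497 + 55 = 2552

MMDLII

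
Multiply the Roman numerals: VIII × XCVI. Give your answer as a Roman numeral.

VIII = 8
XCVI = 96
8 × 96 = 768

DCCLXVIII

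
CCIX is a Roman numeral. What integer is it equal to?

CCIX: C=100, C=100, IX=9
100 + 100 + 9 = 209

209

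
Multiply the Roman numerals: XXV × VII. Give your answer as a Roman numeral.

XXV = 25
VII = 7
25 × 7 = 175

CLXXV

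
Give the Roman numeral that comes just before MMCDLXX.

MMCDLXX = 2470; previous is 2469

MMCDLXIX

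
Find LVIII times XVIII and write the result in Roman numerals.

LVIII = 58
XVIII = 18
58 × 18 = 1044

MXLIV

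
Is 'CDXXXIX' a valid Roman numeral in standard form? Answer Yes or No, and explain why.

'CDXXXIX': Check the rules: uses only the symbols I, V, X, L, C, D, M; no symbol is repeated more than three times in a row; V, L and D each appear at most once; the only places a smaller symbol precedes a larger one are the allowed subtractive pairs CD, IX, the symbol right after such a pair (if any) is smaller than the pair's first symbol, and otherwise the values never increase from left to right. Value: CD (400) + X (10) + X (10) + X (10) + IX (9) = 439. So it is a valid standard Roman numeral.

Yes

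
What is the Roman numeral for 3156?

Convert 3156 to Roman numerals:
  3156 contains 3×1000 (MMM)
  156 contains 1×100 (C)
  56 contains 1×50 (L)
  6 contains 1×5 (V)
  1 contains 1×1 (I)

MMMCLVI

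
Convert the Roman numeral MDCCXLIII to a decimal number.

MDCCXLIII: M=1000, D=500, C=100, C=100, XL=40, I=1, I=1, I=1
1000 + 500 + 100 + 100 + 40 + 1 + 1 + 1 = 1743

1743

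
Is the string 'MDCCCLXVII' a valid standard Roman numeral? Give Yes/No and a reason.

'MDCCCLXVII': Check the rules: uses only the symbols I, V, X, L, C, D, M; no symbol is repeated more than three times in a row; V, L and D each appear at most once; no smaller symbol precedes a larger one (values never increase from left to right). Value: M (1000) + D (500) + C (100) + C (100) + C (100) + L (50) + X (10) + V (5) + I (1) + I (1) = 1867. So it is a valid standard Roman numeral.

Yes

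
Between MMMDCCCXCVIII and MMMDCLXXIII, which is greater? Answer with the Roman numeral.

MMMDCCCXCVIII = 3898
MMMDCLXXIII = 3673
3898 is larger

MMMDCCCXCVIII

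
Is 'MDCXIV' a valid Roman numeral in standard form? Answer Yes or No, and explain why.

'MDCXIV': Check the rules: uses only the symbols I, V, X, L, C, D, M; no symbol is repeated more than three times in a row; V, L and D each appear at most once; the only place a smaller symbol precedes a larger one is the allowed subtractive pair IV, the symbol right after such a pair (if any) is smaller than the pair's first symbol, and otherwise the values never increase from left to right. Value: M (1000) + D (500) + C (100) + X (10) + IV (4) = 1614. So it is a valid standard Roman numeral.

Yes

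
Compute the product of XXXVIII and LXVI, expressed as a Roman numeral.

XXXVIII = 38
LXVI = 66
38 × 66 = 2508

MMDVIII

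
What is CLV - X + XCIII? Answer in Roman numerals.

CLV = 155, X = 10, XCIII = 93
155 - 10 = 145
145 + 93 = 238

CCXXXVIII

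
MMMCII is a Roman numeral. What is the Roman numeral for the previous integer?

MMMCII = 3102, so the previous integer is 3102 - 1 = 3101

MMMCI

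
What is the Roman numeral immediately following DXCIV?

DXCIV = 594, so the next integer is 594 + 1 = 595

DXCV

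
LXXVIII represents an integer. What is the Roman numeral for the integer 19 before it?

LXXVIII = 78
78 - 19 = 59

LIX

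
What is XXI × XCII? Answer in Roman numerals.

XXI = 21
XCII = 92
21 × 92 = 1932

MCMXXXII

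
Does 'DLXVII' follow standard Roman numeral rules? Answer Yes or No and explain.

'DLXVII': Check the rules: uses only the symbols I, V, X, L, C, D, M; no symbol is repeated more than three times in a row; V, L and D each appear at most once; no smaller symbol precedes a larger one (values never increase from left to right). Value: D (500) + L (50) + X (10) + V (5) + I (1) + I (1) = 567. So it is a valid standard Roman numeral.

Yes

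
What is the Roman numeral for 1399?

Convert 1399 to Roman numerals:
  1399 contains 1×1000 (M)
  399 contains 3×100 (CCC)
  99 contains 1×90 (XC)
  9 contains 1×9 (IX)

MCCCXCIX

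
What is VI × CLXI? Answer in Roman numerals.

VI = 6
CLXI = 161
6 × 161 = 966

CMLXVI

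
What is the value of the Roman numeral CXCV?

CXCV: C=100, XC=90, V=5
100 + 90 + 5 = 195

195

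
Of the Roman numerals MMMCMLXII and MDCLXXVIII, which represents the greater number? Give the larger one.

MMMCMLXII = 3962
MDCLXXVIII = 1678
3962 is larger

MMMCMLXII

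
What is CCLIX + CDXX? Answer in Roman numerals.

CCLIX = 259
CDXX = 420
259 + 420 = 679

DCLXXIX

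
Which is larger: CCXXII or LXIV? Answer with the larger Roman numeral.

CCXXII = 222
LXIV = 64
222 is larger

CCXXII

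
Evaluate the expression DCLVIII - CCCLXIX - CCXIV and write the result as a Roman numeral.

DCLVIII = 658, CCCLXIX = 369, CCXIV = 214
658 - 369 = 289
289 - 214 = 75

LXXV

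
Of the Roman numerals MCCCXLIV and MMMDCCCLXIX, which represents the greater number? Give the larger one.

MCCCXLIV = 1344
MMMDCCCLXIX = 3869
3869 is larger

MMMDCCCLXIX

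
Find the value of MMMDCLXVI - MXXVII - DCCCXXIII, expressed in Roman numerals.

MMMDCLXVI = 3666, MXXVII = 1027, DCCCXXIII = 823
3666 - 1027 = 2639
2639 - 823 = 1816

MDCCCXVI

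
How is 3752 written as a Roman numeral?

Convert 3752 to Roman numerals:
  3752 contains 3×1000 (MMM)
  752 contains 1×500 (D)
  252 contains 2×100 (CC)
  52 contains 1×50 (L)
  2 contains 2×1 (II)

MMMDCCLII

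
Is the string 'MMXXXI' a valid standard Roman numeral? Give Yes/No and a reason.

'MMXXXI': Check the rules: uses only the symbols I, V, X, L, C, D, M; no symbol is repeated more than three times in a row; V, L and D each appear at most once; no smaller symbol precedes a larger one (values never increase from left to right). Value: M (1000) + M (1000) + X (10) + X (10) + X (10) + I (1) = 2031. So it is a valid standard Roman numeral.

Yes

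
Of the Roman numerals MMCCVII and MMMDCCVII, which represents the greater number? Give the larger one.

MMCCVII = 2207
MMMDCCVII = 3707
3707 is larger

MMMDCCVII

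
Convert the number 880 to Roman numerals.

Convert 880 to Roman numerals:
  880 contains 1×500 (D)
  380 contains 3×100 (CCC)
  80 contains 1×50 (L)
  30 contains 3×10 (XXX)

DCCCLXXX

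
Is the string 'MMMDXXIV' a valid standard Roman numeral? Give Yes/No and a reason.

'MMMDXXIV': Check the rules: uses only the symbols I, V, X, L, C, D, M; no symbol is repeated more than three times in a row; V, L and D each appear at most once; the only place a smaller symbol precedes a larger one is the allowed subtractive pair IV, the symbol right after such a pair (if any) is smaller than the pair's first symbol, and otherwise the values never increase from left to right. Value: M (1000) + M (1000) + M (1000) + D (500) + X (10) + X (10) + IV (4) = 3524. So it is a valid standard Roman numeral.

Yes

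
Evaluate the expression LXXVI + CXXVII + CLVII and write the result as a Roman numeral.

LXXVI = 76, CXXVII = 127, CLVII = 157
76 + 127 = 203
203 + 157 = 360

CCCLX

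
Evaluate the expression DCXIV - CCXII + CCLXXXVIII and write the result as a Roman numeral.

DCXIV = 614, CCXII = 212, CCLXXXVIII = 288
614 - 212 = 402
402 + 288 = 690

DCXC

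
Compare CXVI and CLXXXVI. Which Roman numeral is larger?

CXVI = 116
CLXXXVI = 186
186 is larger

CLXXXVI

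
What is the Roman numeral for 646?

Convert 646 to Roman numerals:
  646 contains 1×500 (D)
  146 contains 1×100 (C)
  46 contains 1×40 (XL)
  6 contains 1×5 (V)
  1 contains 1×1 (I)

DCXLVI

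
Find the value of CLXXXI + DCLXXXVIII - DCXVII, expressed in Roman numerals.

CLXXXI = 181, DCLXXXVIII = 688, DCXVII = 617
181 + 688 = 869
869 - 617 = 252

CCLII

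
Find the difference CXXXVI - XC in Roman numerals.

CXXXVI = 136
XC = 90
136 - 90 = 46

XLVI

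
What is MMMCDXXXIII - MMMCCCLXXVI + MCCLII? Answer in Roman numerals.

MMMCDXXXIII = 3433, MMMCCCLXXVI = 3376, MCCLII = 1252
3433 - 3376 = 57
57 + 1252 = 1309

MCCCIX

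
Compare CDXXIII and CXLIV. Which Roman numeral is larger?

CDXXIII = 423
CXLIV = 144
423 is larger

CDXXIII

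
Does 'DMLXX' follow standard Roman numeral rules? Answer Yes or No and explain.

'DMLXX': Invalid subtractive combination: DM

No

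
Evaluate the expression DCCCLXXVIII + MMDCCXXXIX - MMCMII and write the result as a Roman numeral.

DCCCLXXVIII = 878, MMDCCXXXIX = 2739, MMCMII = 2902
878 + 2739 = 3617
3617 - 2902 = 715

DCCXV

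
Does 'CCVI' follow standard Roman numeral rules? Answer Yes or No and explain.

'CCVI': Check the rules: uses only the symbols I, V, X, L, C, D, M; no symbol is repeated more than three times in a row; V, L and D each appear at most once; no smaller symbol precedes a larger one (values never increase from left to right). Value: C (100) + C (100) + V (5) + I (1) = 206. So it is a valid standard Roman numeral.

Yes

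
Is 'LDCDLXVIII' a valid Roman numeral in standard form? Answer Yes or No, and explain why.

'LDCDLXVIII': L should not appear more than once

No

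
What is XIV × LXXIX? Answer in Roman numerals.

XIV = 14
LXXIX = 79
14 × 79 = 1106

MCVI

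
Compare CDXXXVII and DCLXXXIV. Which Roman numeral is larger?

CDXXXVII = 437
DCLXXXIV = 684
684 is larger

DCLXXXIV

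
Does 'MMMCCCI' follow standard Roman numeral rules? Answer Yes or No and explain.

'MMMCCCI': Check the rules: uses only the symbols I, V, X, L, C, D, M; no symbol is repeated more than three times in a row; V, L and D each appear at most once; no smaller symbol precedes a larger one (values never increase from left to right). Value: M (1000) + M (1000) + M (1000) + C (100) + C (100) + C (100) + I (1) = 3301. So it is a valid standard Roman numeral.

Yes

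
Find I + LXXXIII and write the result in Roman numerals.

I = 1
LXXXIII = 83
1 + 83 = 84

LXXXIV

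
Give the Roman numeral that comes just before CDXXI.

CDXXI = 421; previous is 420

CDXX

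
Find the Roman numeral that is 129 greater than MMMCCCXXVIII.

MMMCCCXXVIII = 3328
3328 + 129 = 3457

MMMCDLVII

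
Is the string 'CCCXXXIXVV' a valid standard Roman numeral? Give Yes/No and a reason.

'CCCXXXIXVV': V should not appear more than once

No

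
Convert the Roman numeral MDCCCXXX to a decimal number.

MDCCCXXX: M=1000, D=500, C=100, C=100, C=100, X=10, X=10, X=10
1000 + 500 + 100 + 100 + 100 + 10 + 10 + 10 = 1830

1830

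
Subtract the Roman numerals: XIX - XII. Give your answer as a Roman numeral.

XIX = 19
XII = 12
19 - 12 = 7

VII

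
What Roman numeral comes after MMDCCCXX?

MMDCCCXX = 2820, so the next integer is 2820 + 1 = 2821

MMDCCCXXI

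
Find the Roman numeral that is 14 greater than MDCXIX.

MDCXIX = 1619
1619 + 14 = 1633

MDCXXXIII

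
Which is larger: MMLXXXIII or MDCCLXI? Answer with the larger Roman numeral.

MMLXXXIII = 2083
MDCCLXI = 1761
2083 is larger

MMLXXXIII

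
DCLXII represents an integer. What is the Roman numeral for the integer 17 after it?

DCLXII = 662
662 + 17 = 679

DCLXXIX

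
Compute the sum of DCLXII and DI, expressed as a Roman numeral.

DCLXII = 662
DI = 501
662 + 501 = 1163

MCLXIII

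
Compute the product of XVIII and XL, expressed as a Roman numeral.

XVIII = 18
XL = 40
18 × 40 = 720

DCCXX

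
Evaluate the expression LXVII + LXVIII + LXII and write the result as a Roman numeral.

LXVII = 67, LXVIII = 68, LXII = 62
67 + 68 = 135
135 + 62 = 197

CXCVII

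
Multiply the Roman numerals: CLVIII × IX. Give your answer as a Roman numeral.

CLVIII = 158
IX = 9
158 × 9 = 1422

MCDXXII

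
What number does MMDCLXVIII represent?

MMDCLXVIII: M=1000, M=1000, D=500, C=100, L=50, X=10, V=5, I=1, I=1, I=1
1000 + 1000 + 500 + 100 + 50 + 10 + 5 + 1 + 1 + 1 = 2668

2668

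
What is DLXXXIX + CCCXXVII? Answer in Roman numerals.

DLXXXIX = 589
CCCXXVII = 327
589 + 327 = 916

CMXVI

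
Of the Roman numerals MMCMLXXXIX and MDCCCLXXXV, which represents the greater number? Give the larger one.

MMCMLXXXIX = 2989
MDCCCLXXXV = 1885
2989 is larger

MMCMLXXXIX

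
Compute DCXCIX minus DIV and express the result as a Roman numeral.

DCXCIX = 699
DIV = 504
699 - 504 = 195

CXCV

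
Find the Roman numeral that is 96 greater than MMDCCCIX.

MMDCCCIX = 2809
2809 + 96 = 2905

MMCMV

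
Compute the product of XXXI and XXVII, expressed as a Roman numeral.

XXXI = 31
XXVII = 27
31 × 27 = 837

DCCCXXXVII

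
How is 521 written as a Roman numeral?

Convert 521 to Roman numerals:
  521 contains 1×500 (D)
  21 contains 2×10 (XX)
  1 contains 1×1 (I)

DXXI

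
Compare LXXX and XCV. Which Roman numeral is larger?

LXXX = 80
XCV = 95
95 is larger

XCV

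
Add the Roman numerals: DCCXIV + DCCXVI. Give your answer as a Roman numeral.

DCCXIV = 714
DCCXVI = 716
714 + 716 = 1430

MCDXXX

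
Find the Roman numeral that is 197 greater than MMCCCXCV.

MMCCCXCV = 2395
2395 + 197 = 2592

MMDXCII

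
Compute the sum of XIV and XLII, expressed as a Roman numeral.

XIV = 14
XLII = 42
14 + 42 = 56

LVI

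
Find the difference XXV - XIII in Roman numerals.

XXV = 25
XIII = 13
25 - 13 = 12

XII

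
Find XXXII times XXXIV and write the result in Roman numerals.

XXXII = 32
XXXIV = 34
32 × 34 = 1088

MLXXXVIII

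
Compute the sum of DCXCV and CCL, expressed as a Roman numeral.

DCXCV = 695
CCL = 250
695 + 250 = 945

CMXLV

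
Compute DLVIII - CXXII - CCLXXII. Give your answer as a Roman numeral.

DLVIII = 558, CXXII = 122, CCLXXII = 272
558 - 122 = 436
436 - 272 = 164

CLXIV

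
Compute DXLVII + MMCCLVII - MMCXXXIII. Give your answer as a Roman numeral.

DXLVII = 547, MMCCLVII = 2257, MMCXXXIII = 2133
547 + 2257 = 2804
2804 - 2133 = 671

DCLXXI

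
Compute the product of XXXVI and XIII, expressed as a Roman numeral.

XXXVI = 36
XIII = 13
36 × 13 = 468

CDLXVIII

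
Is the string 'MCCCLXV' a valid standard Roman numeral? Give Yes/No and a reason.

'MCCCLXV': Check the rules: uses only the symbols I, V, X, L, C, D, M; no symbol is repeated more than three times in a row; V, L and D each appear at most once; no smaller symbol precedes a larger one (values never increase from left to right). Value: M (1000) + C (100) + C (100) + C (100) + L (50) + X (10) + V (5) = 1365. So it is a valid standard Roman numeral.

Yes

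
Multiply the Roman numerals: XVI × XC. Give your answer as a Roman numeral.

XVI = 16
XC = 90
16 × 90 = 1440

MCDXL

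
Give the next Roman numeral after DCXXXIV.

DCXXXIV = 634, so the next integer is 634 + 1 = 635

DCXXXV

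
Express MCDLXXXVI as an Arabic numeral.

MCDLXXXVI: M=1000, CD=400, L=50, X=10, X=10, X=10, V=5, I=1
1000 + 400 + 50 + 10 + 10 + 10 + 5 + 1 = 1486

1486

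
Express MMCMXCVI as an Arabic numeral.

MMCMXCVI: M=1000, M=1000, CM=900, XC=90, V=5, I=1
1000 + 1000 + 900 + 90 + 5 + 1 = 2996

2996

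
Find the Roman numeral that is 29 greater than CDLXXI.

CDLXXI = 471
471 + 29 = 500

D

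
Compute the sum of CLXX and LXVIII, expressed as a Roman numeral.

CLXX = 170
LXVIII = 68
170 + 68 = 238

CCXXXVIII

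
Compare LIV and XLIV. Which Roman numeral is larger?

LIV = 54
XLIV = 44
54 is larger

LIV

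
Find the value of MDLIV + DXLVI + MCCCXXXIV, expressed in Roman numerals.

MDLIV = 1554, DXLVI = 546, MCCCXXXIV = 1334
1554 + 546 = 2100
2100 + 1334 = 3434

MMMCDXXXIV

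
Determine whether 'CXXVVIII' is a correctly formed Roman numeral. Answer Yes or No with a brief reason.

'CXXVVIII': V should not appear more than once

No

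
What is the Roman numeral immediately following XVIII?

XVIII = 18, so the next integer is 18 + 1 = 19

XIX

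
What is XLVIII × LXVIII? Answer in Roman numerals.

XLVIII = 48
LXVIII = 68
48 × 68 = 3264

MMMCCLXIV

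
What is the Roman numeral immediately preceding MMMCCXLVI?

MMMCCXLVI = 3246; previous is 3245

MMMCCXLV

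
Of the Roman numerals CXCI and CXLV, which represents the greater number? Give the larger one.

CXCI = 191
CXLV = 145
191 is larger

CXCI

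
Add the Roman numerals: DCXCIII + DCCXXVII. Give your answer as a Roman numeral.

DCXCIII = 693
DCCXXVII = 727
693 + 727 = 1420

MCDXX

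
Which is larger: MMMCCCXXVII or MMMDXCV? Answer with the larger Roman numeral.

MMMCCCXXVII = 3327
MMMDXCV = 3595
3595 is larger

MMMDXCV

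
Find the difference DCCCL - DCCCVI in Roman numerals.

DCCCL = 850
DCCCVI = 806
850 - 806 = 44

XLIV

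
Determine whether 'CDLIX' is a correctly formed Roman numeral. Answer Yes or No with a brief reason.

'CDLIX': Check the rules: uses only the symbols I, V, X, L, C, D, M; no symbol is repeated more than three times in a row; V, L and D each appear at most once; the only places a smaller symbol precedes a larger one are the allowed subtractive pairs CD, IX, the symbol right after such a pair (if any) is smaller than the pair's first symbol, and otherwise the values never increase from left to right. Value: CD (400) + L (50) + IX (9) = 459. So it is a valid standard Roman numeral.

Yes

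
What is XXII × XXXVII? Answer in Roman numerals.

XXII = 22
XXXVII = 37
22 × 37 = 814

DCCCXIV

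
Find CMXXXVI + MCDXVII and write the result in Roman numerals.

CMXXXVI = 936
MCDXVII = 1417
936 + 1417 = 2353

MMCCCLIII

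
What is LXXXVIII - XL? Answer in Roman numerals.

LXXXVIII = 88
XL = 40
88 - 40 = 48

XLVIII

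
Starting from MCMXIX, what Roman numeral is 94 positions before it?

MCMXIX = 1919
1919 - 94 = 1825

MDCCCXXV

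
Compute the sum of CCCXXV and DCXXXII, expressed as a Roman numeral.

CCCXXV = 325
DCXXXII = 632
325 + 632 = 957

CMLVII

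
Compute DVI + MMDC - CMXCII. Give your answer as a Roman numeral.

DVI = 506, MMDC = 2600, CMXCII = 992
506 + 2600 = 3106
3106 - 992 = 2114

MMCXIV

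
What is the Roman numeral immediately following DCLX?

DCLX = 660, so the next integer is 660 + 1 = 661

DCLXI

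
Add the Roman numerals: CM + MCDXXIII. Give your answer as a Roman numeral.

CM = 900
MCDXXIII = 1423
900 + 1423 = 2323

MMCCCXXIII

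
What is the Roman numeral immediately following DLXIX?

DLXIX = 569, so the next integer is 569 + 1 = 570

DLXX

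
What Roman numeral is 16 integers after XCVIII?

XCVIII = 98
98 + 16 = 114

CXIV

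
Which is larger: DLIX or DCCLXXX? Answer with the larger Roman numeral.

DLIX = 559
DCCLXXX = 780
780 is larger

DCCLXXX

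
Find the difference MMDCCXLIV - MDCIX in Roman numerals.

MMDCCXLIV = 2744
MDCIX = 1609
2744 - 1609 = 1135

MCXXXV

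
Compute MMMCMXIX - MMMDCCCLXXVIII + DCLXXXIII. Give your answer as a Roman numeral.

MMMCMXIX = 3919, MMMDCCCLXXVIII = 3878, DCLXXXIII = 683
3919 - 3878 = 41
41 + 683 = 724

DCCXXIV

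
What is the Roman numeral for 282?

Convert 282 to Roman numerals:
  282 contains 2×100 (CC)
  82 contains 1×50 (L)
  32 contains 3×10 (XXX)
  2 contains 2×1 (II)

CCLXXXII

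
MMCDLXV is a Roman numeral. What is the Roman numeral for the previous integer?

MMCDLXV = 2465, so the previous integer is 2465 - 1 = 2464

MMCDLXIV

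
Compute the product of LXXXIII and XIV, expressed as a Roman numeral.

LXXXIII = 83
XIV = 14
83 × 14 = 1162

MCLXII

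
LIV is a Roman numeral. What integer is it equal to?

LIV: L=50, IV=4
50 + 4 = 54

54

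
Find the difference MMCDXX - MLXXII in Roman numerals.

MMCDXX = 2420
MLXXII = 1072
2420 - 1072 = 1348

MCCCXLVIII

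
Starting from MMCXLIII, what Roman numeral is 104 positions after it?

MMCXLIII = 2143
2143 + 104 = 2247

MMCCXLVII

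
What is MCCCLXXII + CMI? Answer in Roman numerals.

MCCCLXXII = 1372
CMI = 901
1372 + 901 = 2273

MMCCLXXIII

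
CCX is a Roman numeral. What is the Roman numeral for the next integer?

CCX = 210, so the next integer is 210 + 1 = 211

CCXI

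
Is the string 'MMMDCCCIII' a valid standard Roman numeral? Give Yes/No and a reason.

'MMMDCCCIII': Check the rules: uses only the symbols I, V, X, L, C, D, M; no symbol is repeated more than three times in a row; V, L and D each appear at most once; no smaller symbol precedes a larger one (values never increase from left to right). Value: M (1000) + M (1000) + M (1000) + D (500) + C (100) + C (100) + C (100) + I (1) + I (1) + I (1) = 3803. So it is a valid standard Roman numeral.

Yes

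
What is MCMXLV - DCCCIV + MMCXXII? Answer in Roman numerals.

MCMXLV = 1945, DCCCIV = 804, MMCXXII = 2122
1945 - 804 = 1141
1141 + 2122 = 3263

MMMCCLXIII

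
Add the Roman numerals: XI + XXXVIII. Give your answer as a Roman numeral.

XI = 11
XXXVIII = 38
11 + 38 = 49

XLIX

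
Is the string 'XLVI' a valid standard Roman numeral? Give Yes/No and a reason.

'XLVI': Check the rules: uses only the symbols I, V, X, L, C, D, M; no symbol is repeated more than three times in a row; V, L and D each appear at most once; the only place a smaller symbol precedes a larger one is the allowed subtractive pair XL, the symbol right after such a pair (if any) is smaller than the pair's first symbol, and otherwise the values never increase from left to right. Value: XL (40) + V (5) + I (1) = 46. So it is a valid standard Roman numeral.

Yes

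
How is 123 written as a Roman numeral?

Convert 123 to Roman numerals:
  123 contains 1×100 (C)
  23 contains 2×10 (XX)
  3 contains 3×1 (III)

CXXIII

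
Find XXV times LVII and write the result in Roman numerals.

XXV = 25
LVII = 57
25 × 57 = 1425

MCDXXV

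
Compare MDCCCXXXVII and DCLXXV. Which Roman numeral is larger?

MDCCCXXXVII = 1837
DCLXXV = 675
1837 is larger

MDCCCXXXVII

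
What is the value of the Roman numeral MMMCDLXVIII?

MMMCDLXVIII: M=1000, M=1000, M=1000, CD=400, L=50, X=10, V=5, I=1, I=1, I=1
1000 + 1000 + 1000 + 400 + 50 + 10 + 5 + 1 + 1 + 1 = 3468

3468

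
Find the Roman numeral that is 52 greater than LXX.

LXX = 70
70 + 52 = 122

CXXII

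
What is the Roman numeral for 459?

Convert 459 to Roman numerals:
  459 contains 1×400 (CD)
  59 contains 1×50 (L)
  9 contains 1×9 (IX)

CDLIX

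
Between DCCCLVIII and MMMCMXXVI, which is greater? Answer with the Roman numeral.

DCCCLVIII = 858
MMMCMXXVI = 3926
3926 is larger

MMMCMXXVI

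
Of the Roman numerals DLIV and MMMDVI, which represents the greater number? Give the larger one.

DLIV = 554
MMMDVI = 3506
3506 is larger

MMMDVI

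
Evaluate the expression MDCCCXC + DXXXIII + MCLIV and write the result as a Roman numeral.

MDCCCXC = 1890, DXXXIII = 533, MCLIV = 1154
1890 + 533 = 2423
2423 + 1154 = 3577

MMMDLXXVII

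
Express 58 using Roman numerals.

Convert 58 to Roman numerals:
  58 contains 1×50 (L)
  8 contains 1×5 (V)
  3 contains 3×1 (III)

LVIII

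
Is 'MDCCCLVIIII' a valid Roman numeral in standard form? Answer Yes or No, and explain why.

'MDCCCLVIIII': More than 3 consecutive I's

No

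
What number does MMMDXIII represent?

MMMDXIII: M=1000, M=1000, M=1000, D=500, X=10, I=1, I=1, I=1
1000 + 1000 + 1000 + 500 + 10 + 1 + 1 + 1 = 3513

3513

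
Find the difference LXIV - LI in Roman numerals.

LXIV = 64
LI = 51
64 - 51 = 13

XIII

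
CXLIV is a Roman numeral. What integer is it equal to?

CXLIV: C=100, XL=40, IV=4
100 + 40 + 4 = 144

144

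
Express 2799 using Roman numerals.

Convert 2799 to Roman numerals:
  2799 contains 2×1000 (MM)
  799 contains 1×500 (D)
  299 contains 2×100 (CC)
  99 contains 1×90 (XC)
  9 contains 1×9 (IX)

MMDCCXCIX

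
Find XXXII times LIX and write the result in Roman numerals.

XXXII = 32
LIX = 59
32 × 59 = 1888

MDCCCLXXXVIII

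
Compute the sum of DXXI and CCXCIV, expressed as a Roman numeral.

DXXI = 521
CCXCIV = 294
521 + 294 = 815

DCCCXV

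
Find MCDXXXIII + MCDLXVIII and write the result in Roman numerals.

MCDXXXIII = 1433
MCDLXVIII = 1468
1433 + 1468 = 2901

MMCMI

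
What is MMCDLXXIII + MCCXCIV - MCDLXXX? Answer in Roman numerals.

MMCDLXXIII = 2473, MCCXCIV = 1294, MCDLXXX = 1480
2473 + 1294 = 3767
3767 - 1480 = 2287

MMCCLXXXVII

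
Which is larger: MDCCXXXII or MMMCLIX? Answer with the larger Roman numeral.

MDCCXXXII = 1732
MMMCLIX = 3159
3159 is larger

MMMCLIX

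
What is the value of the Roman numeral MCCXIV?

MCCXIV: M=1000, C=100, C=100, X=10, IV=4
1000 + 100 + 100 + 10 + 4 = 1214

1214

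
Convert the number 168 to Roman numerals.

Convert 168 to Roman numerals:
  168 contains 1×100 (C)
  68 contains 1×50 (L)
  18 contains 1×10 (X)
  8 contains 1×5 (V)
  3 contains 3×1 (III)

CLXVIII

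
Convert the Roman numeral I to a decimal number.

I: I=1

1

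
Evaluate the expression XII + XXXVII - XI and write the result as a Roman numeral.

XII = 12, XXXVII = 37, XI = 11
12 + 37 = 49
49 - 11 = 38

XXXVIII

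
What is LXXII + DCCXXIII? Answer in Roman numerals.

LXXII = 72
DCCXXIII = 723
72 + 723 = 795

DCCXCV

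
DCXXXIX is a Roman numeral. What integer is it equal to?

DCXXXIX: D=500, C=100, X=10, X=10, X=10, IX=9
500 + 100 + 10 + 10 + 10 + 9 = 639

639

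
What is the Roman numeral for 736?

Convert 736 to Roman numerals:
  736 contains 1×500 (D)
  236 contains 2×100 (CC)
  36 contains 3×10 (XXX)
  6 contains 1×5 (V)
  1 contains 1×1 (I)

DCCXXXVI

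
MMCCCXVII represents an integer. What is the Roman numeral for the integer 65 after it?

MMCCCXVII = 2317
2317 + 65 = 2382

MMCCCLXXXII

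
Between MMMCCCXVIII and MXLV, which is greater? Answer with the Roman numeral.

MMMCCCXVIII = 3318
MXLV = 1045
3318 is larger

MMMCCCXVIII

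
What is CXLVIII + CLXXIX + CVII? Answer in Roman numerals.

CXLVIII = 148, CLXXIX = 179, CVII = 107
148 + 179 = 327
327 + 107 = 434

CDXXXIV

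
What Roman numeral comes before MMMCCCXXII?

MMMCCCXXII = 3322, so the previous integer is 3322 - 1 = 3321

MMMCCCXXI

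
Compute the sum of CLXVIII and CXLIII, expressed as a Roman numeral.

CLXVIII = 168
CXLIII = 143
168 + 143 = 311

CCCXI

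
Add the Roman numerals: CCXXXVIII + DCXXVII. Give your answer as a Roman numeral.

CCXXXVIII = 238
DCXXVII = 627
238 + 627 = 865

DCCCLXV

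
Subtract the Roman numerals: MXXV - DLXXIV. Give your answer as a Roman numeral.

MXXV = 1025
DLXXIV = 574
1025 - 574 = 451

CDLI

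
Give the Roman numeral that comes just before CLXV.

CLXV = 165; previous is 164

CLXIV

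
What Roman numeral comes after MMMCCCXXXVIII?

MMMCCCXXXVIII = 3338; next is 3339

MMMCCCXXXIX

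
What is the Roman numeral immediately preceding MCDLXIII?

MCDLXIII = 1463; previous is 1462

MCDLXII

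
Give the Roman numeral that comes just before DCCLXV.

DCCLXV = 765, so the previous integer is 765 - 1 = 764

DCCLXIV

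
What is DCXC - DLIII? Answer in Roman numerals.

DCXC = 690
DLIII = 553
690 - 553 = 137

CXXXVII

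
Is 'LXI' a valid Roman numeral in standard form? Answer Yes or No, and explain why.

'LXI': Check the rules: uses only the symbols I, V, X, L, C, D, M; no symbol is repeated more than three times in a row; V, L and D each appear at most once; no smaller symbol precedes a larger one (values never increase from left to right). Value: L (50) + X (10) + I (1) = 61. So it is a valid standard Roman numeral.

Yes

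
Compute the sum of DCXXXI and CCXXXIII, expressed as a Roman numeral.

DCXXXI = 631
CCXXXIII = 233
631 + 233 = 864

DCCCLXIV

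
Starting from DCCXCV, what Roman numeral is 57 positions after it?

DCCXCV = 795
795 + 57 = 852

DCCCLII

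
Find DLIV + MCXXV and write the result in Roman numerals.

DLIV = 554
MCXXV = 1125
554 + 1125 = 1679

MDCLXXIX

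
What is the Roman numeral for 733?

Convert 733 to Roman numerals:
  733 contains 1×500 (D)
  233 contains 2×100 (CC)
  33 contains 3×10 (XXX)
  3 contains 3×1 (III)

DCCXXXIII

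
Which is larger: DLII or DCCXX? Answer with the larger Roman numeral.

DLII = 552
DCCXX = 720
720 is larger

DCCXX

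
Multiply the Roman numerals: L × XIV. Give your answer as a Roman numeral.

L = 50
XIV = 14
50 × 14 = 700

DCC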